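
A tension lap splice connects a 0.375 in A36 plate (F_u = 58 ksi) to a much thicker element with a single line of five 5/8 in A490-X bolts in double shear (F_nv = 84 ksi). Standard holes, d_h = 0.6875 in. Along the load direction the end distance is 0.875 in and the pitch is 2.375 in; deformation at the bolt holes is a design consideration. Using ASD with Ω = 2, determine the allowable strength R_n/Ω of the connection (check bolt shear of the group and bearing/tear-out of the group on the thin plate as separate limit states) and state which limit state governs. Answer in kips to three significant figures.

72.2 kips (bearing governs)

Bolt shear: A_b = π·0.625²/4 = 0.3068 in²; R_n = 84 × 0.3068 × 5 × 2 = 257.7 kips → 257.7 / 2 = 129 kips.
Bearing (1.2 l_c t F_u ≤ 2.4 d t F_u): upper limit = 2.4·0.625·0.375·58 = 32.62 kips.
  Edge l_c = 0.875 − 0.6875/2 = 0.5312 → r_n = 13.87 kips; interior l_c = 2.375 − 0.6875 = 1.688 → r_n = 32.62 kips.
  R_n,bearing = 1·13.87 + 4·32.62 = 144.4 kips → 144.4 / 2 = 72.2 kips.
Bearing governs: 72.2 kips.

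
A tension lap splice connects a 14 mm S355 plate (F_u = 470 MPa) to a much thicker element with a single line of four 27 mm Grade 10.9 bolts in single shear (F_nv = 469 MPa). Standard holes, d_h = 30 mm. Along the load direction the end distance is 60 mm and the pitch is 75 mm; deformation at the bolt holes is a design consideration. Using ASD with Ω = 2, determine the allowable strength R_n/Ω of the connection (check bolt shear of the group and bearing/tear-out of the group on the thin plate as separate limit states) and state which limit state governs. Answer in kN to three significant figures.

Bolt shear: A_b = π·27²/4 = 572.6 mm²; R_n = 469 × 572.6 × 4 × 1 / 1000 = 1074 kN → 1074 / 2 = 537 kN.
Bearing (1.2 l_c t F_u ≤ 2.4 d t F_u): upper limit = 2.4·27·14·470 / 1000 = 426.4 kN.
  Edge l_c = 60 − 30/2 = 45 → r_n = 355.3 kN; interior l_c = 75 − 30 = 45 → r_n = 355.3 kN.
  R_n,bearing = 1·355.3 + 3·355.3 = 1421 kN → 1421 / 2 = 711 kN.
Bolt shear governs: 537 kN.

537 kN (bolt shear governs)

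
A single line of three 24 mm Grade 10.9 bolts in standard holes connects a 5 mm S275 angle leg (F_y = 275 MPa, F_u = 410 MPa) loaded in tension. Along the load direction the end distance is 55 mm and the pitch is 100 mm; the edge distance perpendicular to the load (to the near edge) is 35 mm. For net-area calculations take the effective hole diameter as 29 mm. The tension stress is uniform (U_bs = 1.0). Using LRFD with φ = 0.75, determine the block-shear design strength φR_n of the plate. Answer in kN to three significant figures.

Shear plane L_v = 55 + 2·100 = 255 mm; A_gv = 255 × 5 = 1275 mm².
A_nv = (255 − 2.5·29) × 5 = 912.5 mm².
A_nt = (35 − 0.5·29) × 5 = 102.5 mm².
0.6 F_u A_nv = 224.5 kN; 0.6 F_y A_gv = 210.4 kN → shear yielding governs the shear term.
R_n = 210.4 + 1.0 × 410 × 102.5 / 1000 = 252.4 kN.
Design strength φR_n = 0.75 × 252.4 = 189 kN.

189 kN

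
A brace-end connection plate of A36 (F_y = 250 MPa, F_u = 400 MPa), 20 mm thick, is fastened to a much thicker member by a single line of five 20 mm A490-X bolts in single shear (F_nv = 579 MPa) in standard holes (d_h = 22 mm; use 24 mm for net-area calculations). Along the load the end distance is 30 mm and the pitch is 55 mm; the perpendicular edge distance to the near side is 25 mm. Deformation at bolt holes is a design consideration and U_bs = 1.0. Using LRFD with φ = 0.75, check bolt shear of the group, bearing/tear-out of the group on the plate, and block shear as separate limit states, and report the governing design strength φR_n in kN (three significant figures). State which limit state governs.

589 kN (block shear governs)

Bolt shear: A_b = π·20²/4 = 314.2 mm²; R_n = 579 × 314.2 × 5 × 1 / 1000 = 909.5 kN → 0.75 × 909.5 = 682 kN.
Bearing: edge l_c = 19, r_n = 182.4 kN; interior l_c = 33, r_n = 316.8 kN; R_n = 182.4 + 4·316.8 = 1450 kN → 1090 kN.
Block shear: A_gv = 5000, A_nv = 2840, A_nt = 260 mm²; R_n = min(0.6F_uA_nv, 0.6F_yA_gv) + U_bs·F_u·A_nt = 785.6 kN → 589 kN.
Block shear governs: 589 kN.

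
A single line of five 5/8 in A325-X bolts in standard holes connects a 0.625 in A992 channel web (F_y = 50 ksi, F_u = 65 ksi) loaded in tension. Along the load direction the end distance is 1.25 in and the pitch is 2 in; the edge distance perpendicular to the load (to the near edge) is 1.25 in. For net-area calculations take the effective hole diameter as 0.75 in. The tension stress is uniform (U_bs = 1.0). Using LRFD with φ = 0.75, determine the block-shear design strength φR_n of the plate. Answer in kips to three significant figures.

Shear plane L_v = 1.25 + 4·2 = 9.25 in; A_gv = 9.25 × 0.625 = 5.781 in².
A_nv = (9.25 − 4.5·0.75) × 0.625 = 3.672 in².
A_nt = (1.25 − 0.5·0.75) × 0.625 = 0.5469 in².
0.6 F_u A_nv = 143.2 kips; 0.6 F_y A_gv = 173.4 kips → shear rupture governs the shear term.
R_n = 143.2 + 1.0 × 65 × 0.5469 = 178.8 kips.
Design strength φR_n = 0.75 × 178.8 = 134 kips.

134 kips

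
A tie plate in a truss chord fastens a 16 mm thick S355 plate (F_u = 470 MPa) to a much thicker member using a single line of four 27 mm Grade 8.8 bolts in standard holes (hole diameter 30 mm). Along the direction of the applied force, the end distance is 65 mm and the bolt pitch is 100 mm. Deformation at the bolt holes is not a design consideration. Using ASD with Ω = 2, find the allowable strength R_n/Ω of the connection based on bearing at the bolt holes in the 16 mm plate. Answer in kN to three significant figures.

Per bolt r_n = 1.5 l_c t F_u ≤ 3.0 d t F_u; upper limit = 3.0 × 27 × 16 × 470 / 1000 = 609.1 kN.
Edge bolt: l_c = 65 − 30/2 = 50 mm → 1.5 × 50 × 16 × 470 / 1000 = 564 → r_n = 564 kN.
Interior bolts: l_c = 100 − 30 = 70 mm → 1.5 × 70 × 16 × 470 / 1000 = 789.6 → r_n = 609.1 kN.
R_n = 1 × 564 + 3 × 609.1 = 2391 kN.
Allowable strength R_n/Ω = 2391 / 2 = 1200 kN.

1200 kN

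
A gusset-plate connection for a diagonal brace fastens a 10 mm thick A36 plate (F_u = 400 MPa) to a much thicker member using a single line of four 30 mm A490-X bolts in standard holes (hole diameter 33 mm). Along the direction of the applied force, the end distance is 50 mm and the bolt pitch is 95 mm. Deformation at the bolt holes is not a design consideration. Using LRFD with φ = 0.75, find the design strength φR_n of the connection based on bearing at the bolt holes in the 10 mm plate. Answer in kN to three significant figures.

961 kN

Per bolt r_n = 1.5 l_c t F_u ≤ 3.0 d t F_u; upper limit = 3.0 × 30 × 10 × 400 / 1000 = 360 kN.
Edge bolt: l_c = 50 − 33/2 = 33.5 mm → 1.5 × 33.5 × 10 × 400 / 1000 = 201 → r_n = 201 kN.
Interior bolts: l_c = 95 − 33 = 62 mm → 1.5 × 62 × 10 × 400 / 1000 = 372 → r_n = 360 kN.
R_n = 1 × 201 + 3 × 360 = 1281 kN.
Design strength φR_n = 0.75 × 1281 = 961 kN.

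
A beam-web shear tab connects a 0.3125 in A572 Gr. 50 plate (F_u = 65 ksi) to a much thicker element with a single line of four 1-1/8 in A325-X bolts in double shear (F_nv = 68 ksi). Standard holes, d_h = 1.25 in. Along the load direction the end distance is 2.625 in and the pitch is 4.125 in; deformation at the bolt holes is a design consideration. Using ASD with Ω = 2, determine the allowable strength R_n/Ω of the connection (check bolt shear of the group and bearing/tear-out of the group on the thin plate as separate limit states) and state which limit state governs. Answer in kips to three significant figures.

107 kips (bearing governs)

Bolt shear: A_b = π·1.125²/4 = 0.994 in²; R_n = 68 × 0.994 × 4 × 2 = 540.7 kips → 540.7 / 2 = 270 kips.
Bearing (1.2 l_c t F_u ≤ 2.4 d t F_u): upper limit = 2.4·1.125·0.3125·65 = 54.84 kips.
  Edge l_c = 2.625 − 1.25/2 = 2 → r_n = 48.75 kips; interior l_c = 4.125 − 1.25 = 2.875 → r_n = 54.84 kips.
  R_n,bearing = 1·48.75 + 3·54.84 = 213.3 kips → 213.3 / 2 = 107 kips.
Bearing governs: 107 kips.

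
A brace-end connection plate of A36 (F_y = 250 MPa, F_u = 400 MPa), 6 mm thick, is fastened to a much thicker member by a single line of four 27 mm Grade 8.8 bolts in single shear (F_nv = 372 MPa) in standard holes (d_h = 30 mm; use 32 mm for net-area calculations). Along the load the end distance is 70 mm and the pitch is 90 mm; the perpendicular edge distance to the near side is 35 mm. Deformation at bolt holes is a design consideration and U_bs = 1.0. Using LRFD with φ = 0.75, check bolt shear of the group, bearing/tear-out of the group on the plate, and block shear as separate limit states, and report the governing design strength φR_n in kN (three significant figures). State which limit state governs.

264 kN (block shear governs)

Bolt shear: A_b = π·27²/4 = 572.6 mm²; R_n = 372 × 572.6 × 4 × 1 / 1000 = 852 kN → 0.75 × 852 = 639 kN.
Bearing: edge l_c = 55, r_n = 155.5 kN; interior l_c = 60, r_n = 155.5 kN; R_n = 155.5 + 3·155.5 = 622.1 kN → 467 kN.
Block shear: A_gv = 2040, A_nv = 1368, A_nt = 114 mm²; R_n = min(0.6F_uA_nv, 0.6F_yA_gv) + U_bs·F_u·A_nt = 351.6 kN → 264 kN.
Block shear governs: 264 kN.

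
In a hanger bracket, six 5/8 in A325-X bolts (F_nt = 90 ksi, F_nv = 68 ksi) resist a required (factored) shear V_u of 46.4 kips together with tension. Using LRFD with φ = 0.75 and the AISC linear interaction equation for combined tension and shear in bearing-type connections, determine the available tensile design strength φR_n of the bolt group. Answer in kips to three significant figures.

A_b = π·0.625²/4 = 0.3068 in²; f_rv = 46.4 / (6 × 0.3068) = 25.21 ksi.
F'_nt = 1.3 F_nt − (F_nt / φF_nv) f_rv = 1.3·90 − (90/(0.75·68))·25.21 = 72.52 ksi, capped at F_nt → F'_nt = 72.52 ksi.
R_n = F'_nt · A_b · n = 72.52 × 0.3068 × 6 = 133.5 kips.
Design strength φR_n = 0.75 × 133.5 = 100 kips.

100 kips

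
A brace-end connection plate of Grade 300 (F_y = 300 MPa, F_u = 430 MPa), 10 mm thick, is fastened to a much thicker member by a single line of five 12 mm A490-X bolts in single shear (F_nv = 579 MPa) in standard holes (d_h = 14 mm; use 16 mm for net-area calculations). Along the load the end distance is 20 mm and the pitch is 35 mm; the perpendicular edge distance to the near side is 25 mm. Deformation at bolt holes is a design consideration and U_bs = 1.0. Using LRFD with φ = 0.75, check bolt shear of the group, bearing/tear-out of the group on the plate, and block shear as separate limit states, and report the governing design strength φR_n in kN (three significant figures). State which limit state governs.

225 kN (block shear governs)

Bolt shear: A_b = π·12²/4 = 113.1 mm²; R_n = 579 × 113.1 × 5 × 1 / 1000 = 327.4 kN → 0.75 × 327.4 = 246 kN.
Bearing: edge l_c = 13, r_n = 67.08 kN; interior l_c = 21, r_n = 108.4 kN; R_n = 67.08 + 4·108.4 = 500.5 kN → 375 kN.
Block shear: A_gv = 1600, A_nv = 880, A_nt = 170 mm²; R_n = min(0.6F_uA_nv, 0.6F_yA_gv) + U_bs·F_u·A_nt = 300.1 kN → 225 kN.
Block shear governs: 225 kN.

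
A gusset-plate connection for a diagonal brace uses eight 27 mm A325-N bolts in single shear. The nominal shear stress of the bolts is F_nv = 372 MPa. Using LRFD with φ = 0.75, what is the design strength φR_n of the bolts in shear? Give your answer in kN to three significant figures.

1280 kN

A_b = π × 27² / 4 = 572.6 mm².
R_n = F_nv · A_b · n · n_s = 372 × 572.6 × 8 × 1 / 1000 = 1704 kN.
Design strength φR_n = 0.75 × 1704 = 1280 kN.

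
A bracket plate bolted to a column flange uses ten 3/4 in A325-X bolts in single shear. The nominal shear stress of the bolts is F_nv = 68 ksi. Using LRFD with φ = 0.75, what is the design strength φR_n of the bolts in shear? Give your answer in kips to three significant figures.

A_b = π × 0.75² / 4 = 0.4418 in².
R_n = F_nv · A_b · n · n_s = 68 × 0.4418 × 10 × 1 = 300.4 kips.
Design strength φR_n = 0.75 × 300.4 = 225 kips.

225 kips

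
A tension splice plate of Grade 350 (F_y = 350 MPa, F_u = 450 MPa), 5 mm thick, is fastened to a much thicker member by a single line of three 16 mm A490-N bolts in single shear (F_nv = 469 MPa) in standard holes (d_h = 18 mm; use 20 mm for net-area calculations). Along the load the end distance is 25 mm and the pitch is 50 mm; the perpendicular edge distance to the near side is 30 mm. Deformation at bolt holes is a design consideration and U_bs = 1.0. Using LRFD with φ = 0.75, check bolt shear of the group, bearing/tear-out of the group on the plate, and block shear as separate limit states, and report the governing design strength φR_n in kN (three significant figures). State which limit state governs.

110 kN (block shear governs)

Bolt shear: A_b = π·16²/4 = 201.1 mm²; R_n = 469 × 201.1 × 3 × 1 / 1000 = 282.9 kN → 0.75 × 282.9 = 212 kN.
Bearing: edge l_c = 16, r_n = 43.2 kN; interior l_c = 32, r_n = 86.4 kN; R_n = 43.2 + 2·86.4 = 216 kN → 162 kN.
Block shear: A_gv = 625, A_nv = 375, A_nt = 100 mm²; R_n = min(0.6F_uA_nv, 0.6F_yA_gv) + U_bs·F_u·A_nt = 146.2 kN → 110 kN.
Block shear governs: 110 kN.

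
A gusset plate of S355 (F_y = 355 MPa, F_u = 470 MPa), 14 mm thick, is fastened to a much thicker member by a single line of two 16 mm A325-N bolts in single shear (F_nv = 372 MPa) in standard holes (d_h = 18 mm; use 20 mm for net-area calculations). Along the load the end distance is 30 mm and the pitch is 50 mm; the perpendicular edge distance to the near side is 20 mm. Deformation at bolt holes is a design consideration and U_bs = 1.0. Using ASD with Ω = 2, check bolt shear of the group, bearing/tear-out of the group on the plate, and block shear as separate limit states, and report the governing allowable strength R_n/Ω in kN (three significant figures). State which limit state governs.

74.8 kN (bolt shear governs)

Bolt shear: A_b = π·16²/4 = 201.1 mm²; R_n = 372 × 201.1 × 2 × 1 / 1000 = 149.6 kN → 149.6 / 2 = 74.8 kN.
Bearing: edge l_c = 21, r_n = 165.8 kN; interior l_c = 32, r_n = 252.7 kN; R_n = 165.8 + 1·252.7 = 418.5 kN → 209 kN.
Block shear: A_gv = 1120, A_nv = 700, A_nt = 140 mm²; R_n = min(0.6F_uA_nv, 0.6F_yA_gv) + U_bs·F_u·A_nt = 263.2 kN → 132 kN.
Bolt shear governs: 74.8 kN.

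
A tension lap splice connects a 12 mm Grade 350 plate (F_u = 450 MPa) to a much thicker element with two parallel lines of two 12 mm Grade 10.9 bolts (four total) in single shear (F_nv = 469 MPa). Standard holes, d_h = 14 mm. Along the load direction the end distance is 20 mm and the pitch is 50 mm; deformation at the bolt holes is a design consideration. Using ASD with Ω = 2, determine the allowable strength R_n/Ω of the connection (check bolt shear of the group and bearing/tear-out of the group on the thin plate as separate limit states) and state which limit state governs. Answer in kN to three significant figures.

106 kN (bolt shear governs)

Bolt shear: A_b = π·12²/4 = 113.1 mm²; R_n = 469 × 113.1 × 4 × 1 / 1000 = 212.2 kN → 212.2 / 2 = 106 kN.
Bearing (1.2 l_c t F_u ≤ 2.4 d t F_u): upper limit = 2.4·12·12·450 / 1000 = 155.5 kN.
  Edge l_c = 20 − 14/2 = 13 → r_n = 84.24 kN; interior l_c = 50 − 14 = 36 → r_n = 155.5 kN.
  R_n,bearing = 2·84.24 + 2·155.5 = 479.5 kN → 479.5 / 2 = 240 kN.
Bolt shear governs: 106 kN.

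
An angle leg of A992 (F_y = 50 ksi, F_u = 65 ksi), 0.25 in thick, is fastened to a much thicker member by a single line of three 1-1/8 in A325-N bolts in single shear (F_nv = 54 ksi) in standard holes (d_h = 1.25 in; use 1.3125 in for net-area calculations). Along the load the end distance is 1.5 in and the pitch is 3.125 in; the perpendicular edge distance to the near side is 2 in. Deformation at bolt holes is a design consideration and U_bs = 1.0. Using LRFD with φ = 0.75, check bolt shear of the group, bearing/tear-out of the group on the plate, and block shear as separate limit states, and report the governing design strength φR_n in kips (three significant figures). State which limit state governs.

49.1 kips (block shear governs)

Bolt shear: A_b = π·1.125²/4 = 0.994 in²; R_n = 54 × 0.994 × 3 × 1 = 161 kips → 0.75 × 161 = 121 kips.
Bearing: edge l_c = 0.875, r_n = 17.06 kips; interior l_c = 1.875, r_n = 36.56 kips; R_n = 17.06 + 2·36.56 = 90.19 kips → 67.6 kips.
Block shear: A_gv = 1.938, A_nv = 1.117, A_nt = 0.3359 in²; R_n = min(0.6F_uA_nv, 0.6F_yA_gv) + U_bs·F_u·A_nt = 65.41 kips → 49.1 kips.
Block shear governs: 49.1 kips.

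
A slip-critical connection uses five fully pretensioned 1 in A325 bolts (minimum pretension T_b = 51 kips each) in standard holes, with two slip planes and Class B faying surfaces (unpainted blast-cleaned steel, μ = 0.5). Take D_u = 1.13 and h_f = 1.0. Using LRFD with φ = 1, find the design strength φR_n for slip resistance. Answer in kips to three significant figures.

R_n = μ · D_u · h_f · T_b · n_s · n_b = 0.5 × 1.13 × 1.0 × 51 × 2 × 5 = 288.1 kips.
Design strength φR_n = 1 × 288.1 = 288 kips.

288 kips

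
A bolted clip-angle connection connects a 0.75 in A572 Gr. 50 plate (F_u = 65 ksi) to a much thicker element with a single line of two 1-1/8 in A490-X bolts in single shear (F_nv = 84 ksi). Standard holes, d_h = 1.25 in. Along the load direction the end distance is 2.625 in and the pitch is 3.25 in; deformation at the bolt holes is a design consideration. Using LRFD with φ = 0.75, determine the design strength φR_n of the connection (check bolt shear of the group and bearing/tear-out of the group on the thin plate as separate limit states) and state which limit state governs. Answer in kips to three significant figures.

Bolt shear: A_b = π·1.125²/4 = 0.994 in²; R_n = 84 × 0.994 × 2 × 1 = 167 kips → 0.75 × 167 = 125 kips.
Bearing (1.2 l_c t F_u ≤ 2.4 d t F_u): upper limit = 2.4·1.125·0.75·65 = 131.6 kips.
  Edge l_c = 2.625 − 1.25/2 = 2 → r_n = 117 kips; interior l_c = 3.25 − 1.25 = 2 → r_n = 117 kips.
  R_n,bearing = 1·117 + 1·117 = 234 kips → 0.75 × 234 = 175 kips.
Bolt shear governs: 125 kips.

125 kips (bolt shear governs)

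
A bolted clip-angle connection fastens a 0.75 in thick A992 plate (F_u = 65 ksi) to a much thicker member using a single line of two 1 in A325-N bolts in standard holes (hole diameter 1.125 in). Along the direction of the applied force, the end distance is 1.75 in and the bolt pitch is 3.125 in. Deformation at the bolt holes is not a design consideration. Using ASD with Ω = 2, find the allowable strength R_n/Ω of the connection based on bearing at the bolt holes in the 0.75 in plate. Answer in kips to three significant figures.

117 kips

Per bolt r_n = 1.5 l_c t F_u ≤ 3.0 d t F_u; upper limit = 3.0 × 1 × 0.75 × 65 = 146.2 kips.
Edge bolt: l_c = 1.75 − 1.125/2 = 1.188 in → 1.5 × 1.188 × 0.75 × 65 = 86.84 → r_n = 86.84 kips.
Interior bolts: l_c = 3.125 − 1.125 = 2 in → 1.5 × 2 × 0.75 × 65 = 146.2 → r_n = 146.2 kips.
R_n = 1 × 86.84 + 1 × 146.2 = 233.1 kips.
Allowable strength R_n/Ω = 233.1 / 2 = 117 kips.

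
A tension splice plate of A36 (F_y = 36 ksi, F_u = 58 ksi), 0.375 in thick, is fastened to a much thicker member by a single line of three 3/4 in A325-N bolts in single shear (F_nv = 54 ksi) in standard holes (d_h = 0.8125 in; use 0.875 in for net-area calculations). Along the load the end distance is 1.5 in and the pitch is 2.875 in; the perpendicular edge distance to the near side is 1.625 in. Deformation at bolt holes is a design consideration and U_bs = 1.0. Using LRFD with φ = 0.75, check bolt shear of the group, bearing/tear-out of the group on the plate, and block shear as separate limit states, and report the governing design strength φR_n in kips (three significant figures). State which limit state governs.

Bolt shear: A_b = π·0.75²/4 = 0.4418 in²; R_n = 54 × 0.4418 × 3 × 1 = 71.57 kips → 0.75 × 71.57 = 53.7 kips.
Bearing: edge l_c = 1.094, r_n = 28.55 kips; interior l_c = 2.062, r_n = 39.15 kips; R_n = 28.55 + 2·39.15 = 106.8 kips → 80.1 kips.
Block shear: A_gv = 2.719, A_nv = 1.898, A_nt = 0.4453 in²; R_n = min(0.6F_uA_nv, 0.6F_yA_gv) + U_bs·F_u·A_nt = 84.55 kips → 63.4 kips.
Bolt shear governs: 53.7 kips.

53.7 kips (bolt shear governs)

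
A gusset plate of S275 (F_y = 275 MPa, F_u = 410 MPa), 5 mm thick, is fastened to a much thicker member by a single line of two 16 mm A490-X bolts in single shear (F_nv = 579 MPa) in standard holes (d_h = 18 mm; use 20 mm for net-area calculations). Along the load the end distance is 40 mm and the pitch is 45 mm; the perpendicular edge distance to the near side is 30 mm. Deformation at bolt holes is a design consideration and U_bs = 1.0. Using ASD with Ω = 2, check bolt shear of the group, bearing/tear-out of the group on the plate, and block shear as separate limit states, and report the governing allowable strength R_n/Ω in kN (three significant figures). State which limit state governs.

Bolt shear: A_b = π·16²/4 = 201.1 mm²; R_n = 579 × 201.1 × 2 × 1 / 1000 = 232.8 kN → 232.8 / 2 = 116 kN.
Bearing: edge l_c = 31, r_n = 76.26 kN; interior l_c = 27, r_n = 66.42 kN; R_n = 76.26 + 1·66.42 = 142.7 kN → 71.3 kN.
Block shear: A_gv = 425, A_nv = 275, A_nt = 100 mm²; R_n = min(0.6F_uA_nv, 0.6F_yA_gv) + U_bs·F_u·A_nt = 108.7 kN → 54.3 kN.
Block shear governs: 54.3 kN.

54.3 kN (block shear governs)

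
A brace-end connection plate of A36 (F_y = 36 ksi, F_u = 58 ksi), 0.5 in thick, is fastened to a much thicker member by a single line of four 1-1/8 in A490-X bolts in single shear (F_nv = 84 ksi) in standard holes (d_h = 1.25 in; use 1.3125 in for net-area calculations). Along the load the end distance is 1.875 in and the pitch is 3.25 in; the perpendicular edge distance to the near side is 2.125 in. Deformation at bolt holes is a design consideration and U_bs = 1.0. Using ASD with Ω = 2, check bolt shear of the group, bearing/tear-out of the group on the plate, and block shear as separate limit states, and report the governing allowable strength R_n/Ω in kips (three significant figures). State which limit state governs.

Bolt shear: A_b = π·1.125²/4 = 0.994 in²; R_n = 84 × 0.994 × 4 × 1 = 334 kips → 334 / 2 = 167 kips.
Bearing: edge l_c = 1.25, r_n = 43.5 kips; interior l_c = 2, r_n = 69.6 kips; R_n = 43.5 + 3·69.6 = 252.3 kips → 126 kips.
Block shear: A_gv = 5.812, A_nv = 3.516, A_nt = 0.7344 in²; R_n = min(0.6F_uA_nv, 0.6F_yA_gv) + U_bs·F_u·A_nt = 164.9 kips → 82.5 kips.
Block shear governs: 82.5 kips.

82.5 kips (block shear governs)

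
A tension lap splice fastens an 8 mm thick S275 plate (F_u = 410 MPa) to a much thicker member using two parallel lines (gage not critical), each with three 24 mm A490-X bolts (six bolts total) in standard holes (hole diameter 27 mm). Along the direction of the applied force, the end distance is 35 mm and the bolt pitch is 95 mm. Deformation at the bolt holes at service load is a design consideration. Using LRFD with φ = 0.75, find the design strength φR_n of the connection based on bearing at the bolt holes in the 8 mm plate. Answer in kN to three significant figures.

694 kN

Per bolt r_n = 1.2 l_c t F_u ≤ 2.4 d t F_u; upper limit = 2.4 × 24 × 8 × 410 / 1000 = 188.9 kN.
Edge bolt: l_c = 35 − 27/2 = 21.5 mm → 1.2 × 21.5 × 8 × 410 / 1000 = 84.62 → r_n = 84.62 kN.
Interior bolts: l_c = 95 − 27 = 68 mm → 1.2 × 68 × 8 × 410 / 1000 = 267.6 → r_n = 188.9 kN.
R_n = 2 × 84.62 + 4 × 188.9 = 925 kN.
Design strength φR_n = 0.75 × 925 = 694 kN.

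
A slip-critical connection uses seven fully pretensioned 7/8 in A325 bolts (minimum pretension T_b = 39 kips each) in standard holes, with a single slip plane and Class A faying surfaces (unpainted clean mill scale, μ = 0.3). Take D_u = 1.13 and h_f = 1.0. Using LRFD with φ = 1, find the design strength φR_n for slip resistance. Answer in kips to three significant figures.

R_n = μ · D_u · h_f · T_b · n_s · n_b = 0.3 × 1.13 × 1.0 × 39 × 1 × 7 = 92.55 kips.
Design strength φR_n = 1 × 92.55 = 92.5 kips.

92.5 kips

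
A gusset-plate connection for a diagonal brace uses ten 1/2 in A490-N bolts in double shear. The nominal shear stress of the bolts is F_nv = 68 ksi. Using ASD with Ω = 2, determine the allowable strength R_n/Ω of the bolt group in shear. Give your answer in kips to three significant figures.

134 kips

A_b = π × 0.5² / 4 = 0.1963 in².
R_n = F_nv · A_b · n · n_s = 68 × 0.1963 × 10 × 2 = 267 kips.
Allowable strength R_n/Ω = 267 / 2 = 134 kips.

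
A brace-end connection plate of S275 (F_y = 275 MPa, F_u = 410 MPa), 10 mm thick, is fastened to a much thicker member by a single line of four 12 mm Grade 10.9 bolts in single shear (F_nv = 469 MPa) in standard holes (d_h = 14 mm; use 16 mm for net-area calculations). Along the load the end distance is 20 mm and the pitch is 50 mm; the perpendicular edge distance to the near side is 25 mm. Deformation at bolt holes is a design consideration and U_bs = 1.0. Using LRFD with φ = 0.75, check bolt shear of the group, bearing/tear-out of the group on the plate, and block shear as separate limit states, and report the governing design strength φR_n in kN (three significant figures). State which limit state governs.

159 kN (bolt shear governs)

Bolt shear: A_b = π·12²/4 = 113.1 mm²; R_n = 469 × 113.1 × 4 × 1 / 1000 = 212.2 kN → 0.75 × 212.2 = 159 kN.
Bearing: edge l_c = 13, r_n = 63.96 kN; interior l_c = 36, r_n = 118.1 kN; R_n = 63.96 + 3·118.1 = 418.2 kN → 314 kN.
Block shear: A_gv = 1700, A_nv = 1140, A_nt = 170 mm²; R_n = min(0.6F_uA_nv, 0.6F_yA_gv) + U_bs·F_u·A_nt = 350.1 kN → 263 kN.
Bolt shear governs: 159 kN.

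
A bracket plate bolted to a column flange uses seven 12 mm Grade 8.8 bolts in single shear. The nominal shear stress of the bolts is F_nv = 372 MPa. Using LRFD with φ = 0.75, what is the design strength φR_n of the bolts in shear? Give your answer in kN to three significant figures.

221 kN

A_b = π × 12² / 4 = 113.1 mm².
R_n = F_nv · A_b · n · n_s = 372 × 113.1 × 7 × 1 / 1000 = 294.5 kN.
Design strength φR_n = 0.75 × 294.5 = 221 kN.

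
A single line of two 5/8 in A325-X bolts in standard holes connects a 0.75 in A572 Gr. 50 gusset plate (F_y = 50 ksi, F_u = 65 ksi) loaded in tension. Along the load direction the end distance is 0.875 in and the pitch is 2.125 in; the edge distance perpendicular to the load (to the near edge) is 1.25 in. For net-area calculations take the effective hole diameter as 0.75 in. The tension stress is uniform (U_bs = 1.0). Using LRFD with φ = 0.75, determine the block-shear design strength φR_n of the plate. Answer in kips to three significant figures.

73.1 kips

Shear plane L_v = 0.875 + 1·2.125 = 3 in; A_gv = 3 × 0.75 = 2.25 in².
A_nv = (3 − 1.5·0.75) × 0.75 = 1.406 in².
A_nt = (1.25 − 0.5·0.75) × 0.75 = 0.6562 in².
0.6 F_u A_nv = 54.84 kips; 0.6 F_y A_gv = 67.5 kips → shear rupture governs the shear term.
R_n = 54.84 + 1.0 × 65 × 0.6562 = 97.5 kips.
Design strength φR_n = 0.75 × 97.5 = 73.1 kips.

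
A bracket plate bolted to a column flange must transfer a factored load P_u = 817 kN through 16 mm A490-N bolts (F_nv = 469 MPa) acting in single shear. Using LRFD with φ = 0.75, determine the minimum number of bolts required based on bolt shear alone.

12 bolts

A_b = π·16²/4 = 201.1 mm².
Per-bolt design strength φR_n = 0.75 × 469 × 201.1 × 1 / 1000 = 70.72 kN.
n ≥ 817 / 70.72 = 11.55 → use 12 bolts.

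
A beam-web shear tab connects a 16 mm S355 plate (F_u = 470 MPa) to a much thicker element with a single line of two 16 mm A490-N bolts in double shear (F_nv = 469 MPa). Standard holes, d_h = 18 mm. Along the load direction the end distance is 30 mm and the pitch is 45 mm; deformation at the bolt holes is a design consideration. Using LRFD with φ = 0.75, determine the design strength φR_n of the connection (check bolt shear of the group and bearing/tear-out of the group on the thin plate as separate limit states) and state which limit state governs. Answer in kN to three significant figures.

283 kN (bolt shear governs)

Bolt shear: A_b = π·16²/4 = 201.1 mm²; R_n = 469 × 201.1 × 2 × 2 / 1000 = 377.2 kN → 0.75 × 377.2 = 283 kN.
Bearing (1.2 l_c t F_u ≤ 2.4 d t F_u): upper limit = 2.4·16·16·470 / 1000 = 288.8 kN.
  Edge l_c = 30 − 18/2 = 21 → r_n = 189.5 kN; interior l_c = 45 − 18 = 27 → r_n = 243.6 kN.
  R_n,bearing = 1·189.5 + 1·243.6 = 433.2 kN → 0.75 × 433.2 = 325 kN.
Bolt shear governs: 283 kN.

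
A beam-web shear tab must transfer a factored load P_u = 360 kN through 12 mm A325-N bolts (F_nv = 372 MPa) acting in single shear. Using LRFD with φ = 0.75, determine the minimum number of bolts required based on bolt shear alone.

A_b = π·12²/4 = 113.1 mm².
Per-bolt design strength φR_n = 0.75 × 372 × 113.1 × 1 / 1000 = 31.55 kN.
n ≥ 360 / 31.55 = 11.41 → use 12 bolts.

12 bolts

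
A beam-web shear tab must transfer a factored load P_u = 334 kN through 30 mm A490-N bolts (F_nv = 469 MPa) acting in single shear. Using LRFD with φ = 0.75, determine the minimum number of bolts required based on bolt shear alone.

A_b = π·30²/4 = 706.9 mm².
Per-bolt design strength φR_n = 0.75 × 469 × 706.9 × 1 / 1000 = 248.6 kN.
n ≥ 334 / 248.6 = 1.343 → use 2 bolts.

2 bolts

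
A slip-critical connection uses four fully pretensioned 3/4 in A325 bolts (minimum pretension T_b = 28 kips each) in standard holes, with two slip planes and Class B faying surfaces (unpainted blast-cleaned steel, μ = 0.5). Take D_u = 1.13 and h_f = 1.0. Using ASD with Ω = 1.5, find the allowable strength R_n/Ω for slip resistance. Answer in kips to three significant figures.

84.4 kips

R_n = μ · D_u · h_f · T_b · n_s · n_b = 0.5 × 1.13 × 1.0 × 28 × 2 × 4 = 126.6 kips.
Allowable strength R_n/Ω = 126.6 / 1.5 = 84.4 kips.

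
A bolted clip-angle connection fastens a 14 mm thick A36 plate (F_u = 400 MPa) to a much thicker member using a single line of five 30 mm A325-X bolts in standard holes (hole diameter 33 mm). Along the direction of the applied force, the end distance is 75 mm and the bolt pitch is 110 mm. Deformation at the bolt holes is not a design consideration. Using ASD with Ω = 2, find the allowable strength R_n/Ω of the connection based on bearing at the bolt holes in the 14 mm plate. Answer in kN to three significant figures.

1250 kN

Per bolt r_n = 1.5 l_c t F_u ≤ 3.0 d t F_u; upper limit = 3.0 × 30 × 14 × 400 / 1000 = 504 kN.
Edge bolt: l_c = 75 − 33/2 = 58.5 mm → 1.5 × 58.5 × 14 × 400 / 1000 = 491.4 → r_n = 491.4 kN.
Interior bolts: l_c = 110 − 33 = 77 mm → 1.5 × 77 × 14 × 400 / 1000 = 646.8 → r_n = 504 kN.
R_n = 1 × 491.4 + 4 × 504 = 2507 kN.
Allowable strength R_n/Ω = 2507 / 2 = 1250 kN.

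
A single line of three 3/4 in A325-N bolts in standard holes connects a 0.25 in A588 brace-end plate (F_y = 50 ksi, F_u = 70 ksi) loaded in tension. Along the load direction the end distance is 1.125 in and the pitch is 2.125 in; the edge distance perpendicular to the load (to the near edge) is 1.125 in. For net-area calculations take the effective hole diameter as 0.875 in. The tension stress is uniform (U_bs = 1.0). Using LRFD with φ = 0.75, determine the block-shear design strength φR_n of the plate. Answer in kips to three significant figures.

Shear plane L_v = 1.125 + 2·2.125 = 5.375 in; A_gv = 5.375 × 0.25 = 1.344 in².
A_nv = (5.375 − 2.5·0.875) × 0.25 = 0.7969 in².
A_nt = (1.125 − 0.5·0.875) × 0.25 = 0.1719 in².
0.6 F_u A_nv = 33.47 kips; 0.6 F_y A_gv = 40.31 kips → shear rupture governs the shear term.
R_n = 33.47 + 1.0 × 70 × 0.1719 = 45.5 kips.
Design strength φR_n = 0.75 × 45.5 = 34.1 kips.

34.1 kips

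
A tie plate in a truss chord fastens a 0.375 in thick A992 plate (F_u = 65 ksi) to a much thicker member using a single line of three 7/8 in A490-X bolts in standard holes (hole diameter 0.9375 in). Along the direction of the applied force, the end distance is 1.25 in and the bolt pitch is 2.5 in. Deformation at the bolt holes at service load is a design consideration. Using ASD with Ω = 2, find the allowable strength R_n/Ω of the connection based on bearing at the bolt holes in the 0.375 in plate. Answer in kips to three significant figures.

57.1 kips

Per bolt r_n = 1.2 l_c t F_u ≤ 2.4 d t F_u; upper limit = 2.4 × 0.875 × 0.375 × 65 = 51.19 kips.
Edge bolt: l_c = 1.25 − 0.9375/2 = 0.7812 in → 1.2 × 0.7812 × 0.375 × 65 = 22.85 → r_n = 22.85 kips.
Interior bolts: l_c = 2.5 − 0.9375 = 1.562 in → 1.2 × 1.562 × 0.375 × 65 = 45.7 → r_n = 45.7 kips.
R_n = 1 × 22.85 + 2 × 45.7 = 114.3 kips.
Allowable strength R_n/Ω = 114.3 / 2 = 57.1 kips.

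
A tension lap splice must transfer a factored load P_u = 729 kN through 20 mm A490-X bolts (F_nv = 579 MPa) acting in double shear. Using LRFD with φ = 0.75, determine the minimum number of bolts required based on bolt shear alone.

A_b = π·20²/4 = 314.2 mm².
Per-bolt design strength φR_n = 0.75 × 579 × 314.2 × 2 / 1000 = 272.8 kN.
n ≥ 729 / 272.8 = 2.672 → use 3 bolts.

3 bolts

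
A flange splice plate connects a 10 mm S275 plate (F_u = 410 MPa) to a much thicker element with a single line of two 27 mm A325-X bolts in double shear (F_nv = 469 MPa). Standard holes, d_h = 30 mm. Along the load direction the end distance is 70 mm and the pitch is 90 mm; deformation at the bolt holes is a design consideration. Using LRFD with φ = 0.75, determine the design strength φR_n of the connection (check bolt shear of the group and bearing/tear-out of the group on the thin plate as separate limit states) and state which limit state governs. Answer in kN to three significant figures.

399 kN (bearing governs)

Bolt shear: A_b = π·27²/4 = 572.6 mm²; R_n = 469 × 572.6 × 2 × 2 / 1000 = 1074 kN → 0.75 × 1074 = 806 kN.
Bearing (1.2 l_c t F_u ≤ 2.4 d t F_u): upper limit = 2.4·27·10·410 / 1000 = 265.7 kN.
  Edge l_c = 70 − 30/2 = 55 → r_n = 265.7 kN; interior l_c = 90 − 30 = 60 → r_n = 265.7 kN.
  R_n,bearing = 1·265.7 + 1·265.7 = 531.4 kN → 0.75 × 531.4 = 399 kN.
Bearing governs: 399 kN.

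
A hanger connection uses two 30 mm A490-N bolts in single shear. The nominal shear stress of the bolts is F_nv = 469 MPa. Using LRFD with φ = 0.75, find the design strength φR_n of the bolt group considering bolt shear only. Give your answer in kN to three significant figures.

A_b = π × 30² / 4 = 706.9 mm².
R_n = F_nv · A_b · n · n_s = 469 × 706.9 × 2 × 1 / 1000 = 663 kN.
Design strength φR_n = 0.75 × 663 = 497 kN.

497 kN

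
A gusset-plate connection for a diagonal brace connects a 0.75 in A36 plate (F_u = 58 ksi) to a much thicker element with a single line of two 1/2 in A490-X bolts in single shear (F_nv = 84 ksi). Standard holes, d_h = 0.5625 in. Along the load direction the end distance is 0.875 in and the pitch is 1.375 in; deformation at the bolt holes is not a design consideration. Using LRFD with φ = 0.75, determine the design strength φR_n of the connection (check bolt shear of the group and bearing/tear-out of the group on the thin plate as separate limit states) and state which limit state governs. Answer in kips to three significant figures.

24.7 kips (bolt shear governs)

Bolt shear: A_b = π·0.5²/4 = 0.1963 in²; R_n = 84 × 0.1963 × 2 × 1 = 32.99 kips → 0.75 × 32.99 = 24.7 kips.
Bearing (1.5 l_c t F_u ≤ 3.0 d t F_u): upper limit = 3.0·0.5·0.75·58 = 65.25 kips.
  Edge l_c = 0.875 − 0.5625/2 = 0.5938 → r_n = 38.74 kips; interior l_c = 1.375 − 0.5625 = 0.8125 → r_n = 53.02 kips.
  R_n,bearing = 1·38.74 + 1·53.02 = 91.76 kips → 0.75 × 91.76 = 68.8 kips.
Bolt shear governs: 24.7 kips.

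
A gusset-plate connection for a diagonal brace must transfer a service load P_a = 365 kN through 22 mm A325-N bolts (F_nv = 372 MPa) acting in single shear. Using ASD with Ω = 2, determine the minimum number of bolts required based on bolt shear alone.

A_b = π·22²/4 = 380.1 mm².
Per-bolt allowable strength R_n/Ω = 372 × 380.1 × 1 / 1000 / 2 = 70.7 kN.
n ≥ 365 / 70.7 = 5.162 → use 6 bolts.

6 bolts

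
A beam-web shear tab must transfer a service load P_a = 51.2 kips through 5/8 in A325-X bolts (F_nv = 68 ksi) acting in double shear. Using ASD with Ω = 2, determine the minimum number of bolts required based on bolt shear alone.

A_b = π·0.625²/4 = 0.3068 in².
Per-bolt allowable strength R_n/Ω = 68 × 0.3068 × 2 / 2 = 20.86 kips.
n ≥ 51.2 / 20.86 = 2.454 → use 3 bolts.

3 bolts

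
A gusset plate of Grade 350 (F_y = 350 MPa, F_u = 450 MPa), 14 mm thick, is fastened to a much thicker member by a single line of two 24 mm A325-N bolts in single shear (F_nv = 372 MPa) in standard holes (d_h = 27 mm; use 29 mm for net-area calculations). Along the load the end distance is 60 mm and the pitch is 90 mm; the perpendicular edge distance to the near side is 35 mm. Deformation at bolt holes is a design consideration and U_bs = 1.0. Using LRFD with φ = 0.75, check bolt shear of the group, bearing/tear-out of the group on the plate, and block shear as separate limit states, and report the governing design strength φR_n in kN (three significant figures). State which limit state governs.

252 kN (bolt shear governs)

Bolt shear: A_b = π·24²/4 = 452.4 mm²; R_n = 372 × 452.4 × 2 × 1 / 1000 = 336.6 kN → 0.75 × 336.6 = 252 kN.
Bearing: edge l_c = 46.5, r_n = 351.5 kN; interior l_c = 63, r_n = 362.9 kN; R_n = 351.5 + 1·362.9 = 714.4 kN → 536 kN.
Block shear: A_gv = 2100, A_nv = 1491, A_nt = 287 mm²; R_n = min(0.6F_uA_nv, 0.6F_yA_gv) + U_bs·F_u·A_nt = 531.7 kN → 399 kN.
Bolt shear governs: 252 kN.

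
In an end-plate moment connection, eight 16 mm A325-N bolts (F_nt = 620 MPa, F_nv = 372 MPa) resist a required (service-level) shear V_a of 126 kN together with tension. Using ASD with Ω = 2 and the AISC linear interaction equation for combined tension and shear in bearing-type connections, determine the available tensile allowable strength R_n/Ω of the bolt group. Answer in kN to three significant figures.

A_b = π·16²/4 = 201.1 mm²; f_rv = 126 × 1000 / (8 × 201.1) = 78.33 MPa.
F'_nt = 1.3 F_nt − (Ω F_nt / F_nv) f_rv = 1.3·620 − (2·620/372)·78.33 = 544.9 MPa, capped at F_nt → F'_nt = 544.9 MPa.
R_n = F'_nt · A_b · n = 544.9 × 201.1 × 8 / 1000 = 876.4 kN.
Allowable strength R_n/Ω = 876.4 / 2 = 438 kN.

438 kN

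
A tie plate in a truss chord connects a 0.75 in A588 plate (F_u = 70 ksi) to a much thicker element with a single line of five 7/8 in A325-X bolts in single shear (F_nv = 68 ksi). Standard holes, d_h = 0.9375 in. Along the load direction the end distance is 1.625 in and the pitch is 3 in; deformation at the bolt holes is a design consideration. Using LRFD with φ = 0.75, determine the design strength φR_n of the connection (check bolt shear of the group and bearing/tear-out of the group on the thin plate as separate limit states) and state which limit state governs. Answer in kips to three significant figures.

Bolt shear: A_b = π·0.875²/4 = 0.6013 in²; R_n = 68 × 0.6013 × 5 × 1 = 204.4 kips → 0.75 × 204.4 = 153 kips.
Bearing (1.2 l_c t F_u ≤ 2.4 d t F_u): upper limit = 2.4·0.875·0.75·70 = 110.3 kips.
  Edge l_c = 1.625 − 0.9375/2 = 1.156 → r_n = 72.84 kips; interior l_c = 3 − 0.9375 = 2.062 → r_n = 110.3 kips.
  R_n,bearing = 1·72.84 + 4·110.3 = 513.8 kips → 0.75 × 513.8 = 385 kips.
Bolt shear governs: 153 kips.

153 kips (bolt shear governs)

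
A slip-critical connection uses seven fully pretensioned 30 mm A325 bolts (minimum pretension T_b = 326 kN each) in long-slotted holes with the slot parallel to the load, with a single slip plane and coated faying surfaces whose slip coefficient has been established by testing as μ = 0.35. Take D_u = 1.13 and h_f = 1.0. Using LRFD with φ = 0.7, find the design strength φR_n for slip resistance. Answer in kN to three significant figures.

R_n = μ · D_u · h_f · T_b · n_s · n_b = 0.35 × 1.13 × 1.0 × 326 × 1 × 7 = 902.5 kN.
Design strength φR_n = 0.7 × 902.5 = 632 kN.

632 kN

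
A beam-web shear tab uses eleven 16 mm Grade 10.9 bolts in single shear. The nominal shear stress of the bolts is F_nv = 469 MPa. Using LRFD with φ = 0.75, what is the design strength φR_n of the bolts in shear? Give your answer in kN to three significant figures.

778 kN

A_b = π × 16² / 4 = 201.1 mm².
R_n = F_nv · A_b · n · n_s = 469 × 201.1 × 11 × 1 / 1000 = 1037 kN.
Design strength φR_n = 0.75 × 1037 = 778 kN.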